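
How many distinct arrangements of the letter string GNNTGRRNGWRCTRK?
15! / (3! × 1! × 2! × 1! × 1! × 4! × 3!) = 756756000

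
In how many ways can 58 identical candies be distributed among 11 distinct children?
C(58+11-1, 11-1) = C(68, 10) = 290752384208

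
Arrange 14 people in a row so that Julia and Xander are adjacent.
Treat as block: (14-1)! × 2! = 6227020800 × 2 = 12454041600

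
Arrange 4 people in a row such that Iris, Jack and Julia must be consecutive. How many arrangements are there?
Treat the 3 as one block: (4-3+1)! × 3! = 2 × 6 = 12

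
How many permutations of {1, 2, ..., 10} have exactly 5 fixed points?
Choose the 5 fixed points C(10,5) = 252, derange the rest: !5 = Σ_{j=0}^{5} (-1)^j·5!/j! = 120 - 120 + 60 - 20 + 5 - 1 = 44. Product = 252 × 44 = 11088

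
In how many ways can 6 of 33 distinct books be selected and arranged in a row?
P(33,6) = 33!/(33-6)! = 797448960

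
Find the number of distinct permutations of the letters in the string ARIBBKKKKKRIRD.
14! / (3! × 1! × 2! × 2! × 5! × 1!) = 30270240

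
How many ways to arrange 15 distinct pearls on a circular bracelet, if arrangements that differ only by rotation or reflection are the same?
(15-1)!/2 = 87178291200/2 = 43589145600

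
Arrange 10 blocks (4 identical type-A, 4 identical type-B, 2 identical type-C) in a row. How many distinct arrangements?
10! / (4! × 4! × 2!) = 3150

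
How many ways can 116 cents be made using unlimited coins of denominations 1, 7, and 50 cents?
Coefficient of x^116 in 1/(1-x^1) · 1/(1-x^7) · 1/(1-x^50). Case on j = number of 50-cent coins (j = 0..2); remainder r = 116 - 50j is made from {1,7} in ⌊r/7⌋+1 ways. r = 116, 66, 16 → 17 + 10 + 3 = 30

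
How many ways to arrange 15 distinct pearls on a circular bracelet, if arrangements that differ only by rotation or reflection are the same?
(15-1)!/2 = 87178291200/2 = 43589145600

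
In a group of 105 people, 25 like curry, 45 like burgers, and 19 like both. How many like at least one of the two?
|A∪B| = |A| + |B| - |A∩B| = 25 + 45 - 19 = 51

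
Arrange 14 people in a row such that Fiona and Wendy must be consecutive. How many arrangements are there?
Treat the 2 as one block: (14-2+1)! × 2! = 6227020800 × 2 = 12454041600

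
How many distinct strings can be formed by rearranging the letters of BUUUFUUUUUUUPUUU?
16! / (13! × 1! × 1! × 1!) = 3360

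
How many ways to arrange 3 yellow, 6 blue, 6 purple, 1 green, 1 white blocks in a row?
17! / (3! × 6! × 6! × 1! × 1!) = 114354240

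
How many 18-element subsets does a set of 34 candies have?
C(34,18) = 34!/(18!×16!) = 2203961430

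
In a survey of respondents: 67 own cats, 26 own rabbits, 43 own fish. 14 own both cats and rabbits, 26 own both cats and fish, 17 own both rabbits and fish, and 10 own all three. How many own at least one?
|A∪B∪C| = 67+26+43-14-26-17+10 = 89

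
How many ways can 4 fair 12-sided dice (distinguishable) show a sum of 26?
Coefficient of x^26 in (x + x² + ... + x^12)^4. By inclusion-exclusion on dice exceeding 12: Σ_j (-1)^j C(4,j)·C(26-1-12j, 3) = C(4,0)·C(25,3) - C(4,1)·C(13,3) = 1·2300 - 4·286 = 1156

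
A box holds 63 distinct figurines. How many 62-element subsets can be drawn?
C(63,62) = 63!/(62!×1!) = 63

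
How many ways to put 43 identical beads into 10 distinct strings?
C(43+10-1, 10-1) = C(52, 9) = 3679075400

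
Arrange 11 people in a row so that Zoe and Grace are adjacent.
Treat as block: (11-1)! × 2! = 3628800 × 2 = 7257600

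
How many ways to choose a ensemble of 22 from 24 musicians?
C(24,22) = 24!/(22!×2!) = 276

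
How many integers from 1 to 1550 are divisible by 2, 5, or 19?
⌊1550/2⌋+⌊1550/5⌋+⌊1550/19⌋ - ⌊1550/10⌋-⌊1550/38⌋-⌊1550/95⌋ + ⌊1550/190⌋ = 775+310+81 - 155-40-16 + 8 = 963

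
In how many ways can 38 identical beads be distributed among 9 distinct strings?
C(38+9-1, 9-1) = C(46, 8) = 260932815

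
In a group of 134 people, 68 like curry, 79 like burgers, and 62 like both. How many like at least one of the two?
|A∪B| = |A| + |B| - |A∩B| = 68 + 79 - 62 = 85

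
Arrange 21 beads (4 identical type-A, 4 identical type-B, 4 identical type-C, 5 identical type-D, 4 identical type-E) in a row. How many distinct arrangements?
21! / (4! × 4! × 4! × 5! × 4!) = 1283268987000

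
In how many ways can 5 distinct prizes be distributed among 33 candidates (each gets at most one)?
P(33,5) = 33!/(33-5)! = 28480320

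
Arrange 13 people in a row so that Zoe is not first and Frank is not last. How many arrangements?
By inclusion-exclusion: 13! - 2×(13-1)! + (13-2)! = 6227020800 - 958003200 + 39916800 = 5308934400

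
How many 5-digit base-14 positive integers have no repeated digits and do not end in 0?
Last digit: 13 nonzero choices. First digit: 12 (nonzero, ≠last). Middle 3: P(12,3) = 1320. Total = 205920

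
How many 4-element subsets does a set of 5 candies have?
C(5,4) = 5!/(4!×1!) = 5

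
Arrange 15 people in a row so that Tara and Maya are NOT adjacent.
Total - adjacent = 15! - (15-1)!×2 = 1307674368000 - 174356582400 = 1133317785600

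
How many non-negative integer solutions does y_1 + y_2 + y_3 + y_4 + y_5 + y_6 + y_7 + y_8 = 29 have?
C(29+8-1, 8-1) = C(36, 7) = 8347680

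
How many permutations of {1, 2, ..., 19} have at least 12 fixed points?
Exactly j fixed points: C(19,j)·!(19-j); sum over j ≥ 12 (derangement numbers via !m = (m-1)·(!(m-1) + !(m-2)): !0..!7 = 1, 0, 1, 2, 9, 44, 265, 1854). Σ_{j=12}^{19} C(19,j)·!(19-j) = C(19,12)·!7 + C(19,13)·!6 + C(19,14)·!5 + C(19,15)·!4 + C(19,16)·!3 + C(19,17)·!2 + C(19,18)·!1 + C(19,19)·!0 = 50388·1854 + 27132·265 + 11628·44 + 3876·9 + 969·2 + 171·1 + 19·0 + 1·1 = 101157958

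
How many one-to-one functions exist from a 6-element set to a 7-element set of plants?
P(7,6) = 7!/(7-6)! = 5040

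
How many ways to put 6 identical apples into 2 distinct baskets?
C(6+2-1, 2-1) = C(7, 1) = 7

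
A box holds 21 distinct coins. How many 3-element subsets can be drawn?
C(21,3) = 21!/(3!×18!) = 1330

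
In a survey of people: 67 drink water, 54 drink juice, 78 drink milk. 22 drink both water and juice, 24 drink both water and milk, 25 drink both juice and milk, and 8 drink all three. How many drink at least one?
|A∪B∪C| = 67+54+78-22-24-25+8 = 136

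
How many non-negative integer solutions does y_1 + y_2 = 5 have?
C(5+2-1, 2-1) = C(6, 1) = 6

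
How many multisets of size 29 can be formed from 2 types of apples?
C(29+2-1, 2-1) = C(30, 1) = 30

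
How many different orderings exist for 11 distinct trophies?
11! = 39916800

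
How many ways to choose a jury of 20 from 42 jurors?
C(42,20) = 42!/(20!×22!) = 513791607420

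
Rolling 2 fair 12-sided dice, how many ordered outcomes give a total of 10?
Coefficient of x^10 in (x + x² + ... + x^12)^2. By inclusion-exclusion on dice exceeding 12: Σ_j (-1)^j C(2,j)·C(10-1-12j, 1) = C(2,0)·C(9,1) = 1·9 = 9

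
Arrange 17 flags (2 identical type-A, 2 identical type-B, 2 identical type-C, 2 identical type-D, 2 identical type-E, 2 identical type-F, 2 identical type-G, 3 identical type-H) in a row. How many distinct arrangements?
17! / (2! × 2! × 2! × 2! × 2! × 2! × 2! × 3!) = 463134672000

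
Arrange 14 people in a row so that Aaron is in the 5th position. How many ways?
Fix one position: (14-1)! = 6227020800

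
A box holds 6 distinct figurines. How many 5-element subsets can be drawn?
C(6,5) = 6!/(5!×1!) = 6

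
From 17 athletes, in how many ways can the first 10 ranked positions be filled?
P(17,10) = 17!/(17-10)! = 70572902400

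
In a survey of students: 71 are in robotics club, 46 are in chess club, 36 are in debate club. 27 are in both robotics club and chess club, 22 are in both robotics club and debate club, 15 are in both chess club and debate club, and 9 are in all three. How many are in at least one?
|A∪B∪C| = 71+46+36-27-22-15+9 = 98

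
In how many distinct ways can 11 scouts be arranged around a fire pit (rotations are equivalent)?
Circular: fix one position, arrange the rest. (11-1)! = 3628800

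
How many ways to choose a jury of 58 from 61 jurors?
C(61,58) = 61!/(58!×3!) = 35990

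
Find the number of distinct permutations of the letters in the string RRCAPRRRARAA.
12! / (6! × 4! × 1! × 1!) = 27720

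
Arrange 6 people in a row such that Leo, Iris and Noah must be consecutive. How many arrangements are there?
Treat the 3 as one block: (6-3+1)! × 3! = 24 × 6 = 144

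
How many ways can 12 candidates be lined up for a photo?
12! = 479001600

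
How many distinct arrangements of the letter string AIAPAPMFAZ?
10! / (4! × 2! × 1! × 1! × 1! × 1!) = 75600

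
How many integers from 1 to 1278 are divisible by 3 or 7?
⌊1278/3⌋ + ⌊1278/7⌋ - ⌊1278/21⌋ = 426 + 182 - 60 = 548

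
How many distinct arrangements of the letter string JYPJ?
4! / (1! × 2! × 1!) = 12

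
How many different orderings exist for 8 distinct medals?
8! = 40320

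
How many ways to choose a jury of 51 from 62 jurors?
C(62,51) = 62!/(51!×11!) = 508271323092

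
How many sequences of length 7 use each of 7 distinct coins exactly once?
7! = 5040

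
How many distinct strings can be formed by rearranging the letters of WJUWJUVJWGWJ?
12! / (2! × 4! × 1! × 1! × 4!) = 415800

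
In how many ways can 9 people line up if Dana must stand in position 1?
Fix one position: (9-1)! = 40320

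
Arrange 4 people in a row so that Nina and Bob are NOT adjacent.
Total - adjacent = 4! - (4-1)!×2 = 24 - 12 = 12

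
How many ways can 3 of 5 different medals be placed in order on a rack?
P(5,3) = 5!/(5-3)! = 60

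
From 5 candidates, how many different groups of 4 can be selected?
C(5,4) = 5!/(4!×1!) = 5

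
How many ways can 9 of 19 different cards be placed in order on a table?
P(19,9) = 19!/(19-9)! = 33522128640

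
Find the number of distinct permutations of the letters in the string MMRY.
4! / (1! × 2! × 1!) = 12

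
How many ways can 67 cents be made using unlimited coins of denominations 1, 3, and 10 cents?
Coefficient of x^67 in 1/(1-x^1) · 1/(1-x^3) · 1/(1-x^10). Case on j = number of 10-cent coins (j = 0..6); remainder r = 67 - 10j is made from {1,3} in ⌊r/3⌋+1 ways. r = 67, 57, 47, 37, 27, 17, 7 → 23 + 20 + 16 + 13 + 10 + 6 + 3 = 91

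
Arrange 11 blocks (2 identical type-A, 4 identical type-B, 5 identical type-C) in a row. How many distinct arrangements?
11! / (2! × 4! × 5!) = 6930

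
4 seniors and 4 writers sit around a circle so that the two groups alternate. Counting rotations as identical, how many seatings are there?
Fix one of the seniors: (4-1)! ways for the remaining seniors, × 4! ways for the writers = 6 × 24 = 144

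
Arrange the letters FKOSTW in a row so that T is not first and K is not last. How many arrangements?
By inclusion-exclusion: 6! - 2×(6-1)! + (6-2)! = 720 - 240 + 24 = 504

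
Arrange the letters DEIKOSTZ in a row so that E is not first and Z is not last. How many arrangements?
By inclusion-exclusion: 8! - 2×(8-1)! + (8-2)! = 40320 - 10080 + 720 = 30960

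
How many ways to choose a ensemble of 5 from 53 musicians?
C(53,5) = 53!/(5!×48!) = 2869685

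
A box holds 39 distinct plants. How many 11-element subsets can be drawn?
C(39,11) = 39!/(11!×28!) = 1676056044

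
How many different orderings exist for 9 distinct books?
9! = 362880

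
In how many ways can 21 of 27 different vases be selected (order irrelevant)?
C(27,21) = 27!/(21!×6!) = 296010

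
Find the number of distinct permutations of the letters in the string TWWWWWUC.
8! / (1! × 5! × 1! × 1!) = 336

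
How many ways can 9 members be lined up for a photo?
9! = 362880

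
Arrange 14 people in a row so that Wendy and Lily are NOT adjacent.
Total - adjacent = 14! - (14-1)!×2 = 87178291200 - 12454041600 = 74724249600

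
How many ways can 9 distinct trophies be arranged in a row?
9! = 362880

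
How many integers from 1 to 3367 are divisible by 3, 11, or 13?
⌊3367/3⌋+⌊3367/11⌋+⌊3367/13⌋ - ⌊3367/33⌋-⌊3367/39⌋-⌊3367/143⌋ + ⌊3367/429⌋ = 1122+306+259 - 102-86-23 + 7 = 1483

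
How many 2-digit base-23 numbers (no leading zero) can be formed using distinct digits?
First digit: 22 choices (nonzero). Then descending: 22 × 22 = 484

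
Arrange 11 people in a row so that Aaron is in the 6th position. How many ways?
Fix one position: (11-1)! = 3628800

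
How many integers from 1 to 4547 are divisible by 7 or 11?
⌊4547/7⌋ + ⌊4547/11⌋ - ⌊4547/77⌋ = 649 + 413 - 59 = 1003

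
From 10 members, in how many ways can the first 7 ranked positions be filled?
P(10,7) = 10!/(10-7)! = 604800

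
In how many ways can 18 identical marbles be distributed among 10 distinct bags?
C(18+10-1, 10-1) = C(27, 9) = 4686825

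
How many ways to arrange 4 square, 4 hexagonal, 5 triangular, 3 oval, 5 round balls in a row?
21! / (4! × 4! × 5! × 3! × 5!) = 1026615189600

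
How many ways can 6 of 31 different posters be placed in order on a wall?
P(31,6) = 31!/(31-6)! = 530122320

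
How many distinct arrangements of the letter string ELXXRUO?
7! / (2! × 1! × 1! × 1! × 1! × 1!) = 2520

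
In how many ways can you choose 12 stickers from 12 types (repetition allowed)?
C(12+12-1, 12-1) = C(23, 11) = 1352078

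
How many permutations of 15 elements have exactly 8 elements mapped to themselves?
Choose the 8 fixed points C(15,8) = 6435, derange the rest: !7 = Σ_{j=0}^{7} (-1)^j·7!/j! = 5040 - 5040 + 2520 - 840 + 210 - 42 + 7 - 1 = 1854. Product = 6435 × 1854 = 11930490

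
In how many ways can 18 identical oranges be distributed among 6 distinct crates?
C(18+6-1, 6-1) = C(23, 5) = 33649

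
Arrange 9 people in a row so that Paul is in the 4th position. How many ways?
Fix one position: (9-1)! = 40320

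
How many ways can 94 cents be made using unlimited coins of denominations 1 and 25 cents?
Coefficient of x^94 in 1/(1-x^1) · 1/(1-x^25). Use j coins of 25 for j = 0..⌊94/25⌋ = 3, the rest in 1s: 3 + 1 = 4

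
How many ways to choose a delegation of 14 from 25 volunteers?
C(25,14) = 25!/(14!×11!) = 4457400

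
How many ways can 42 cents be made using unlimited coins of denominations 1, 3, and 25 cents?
Coefficient of x^42 in 1/(1-x^1) · 1/(1-x^3) · 1/(1-x^25). Case on j = number of 25-cent coins (j = 0..1); remainder r = 42 - 25j is made from {1,3} in ⌊r/3⌋+1 ways. r = 42, 17 → 15 + 6 = 21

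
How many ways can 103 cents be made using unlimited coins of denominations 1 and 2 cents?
Coefficient of x^103 in 1/(1-x^1) · 1/(1-x^2). Use j coins of 2 for j = 0..⌊103/2⌋ = 51, the rest in 1s: 51 + 1 = 52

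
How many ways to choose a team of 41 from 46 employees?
C(46,41) = 46!/(41!×5!) = 1370754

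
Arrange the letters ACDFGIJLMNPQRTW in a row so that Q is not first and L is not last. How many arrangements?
By inclusion-exclusion: 15! - 2×(15-1)! + (15-2)! = 1307674368000 - 174356582400 + 6227020800 = 1139544806400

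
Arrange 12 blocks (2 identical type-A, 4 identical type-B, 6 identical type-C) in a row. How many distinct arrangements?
12! / (2! × 4! × 6!) = 13860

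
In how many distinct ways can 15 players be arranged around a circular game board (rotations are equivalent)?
Circular: fix one position, arrange the rest. (15-1)! = 87178291200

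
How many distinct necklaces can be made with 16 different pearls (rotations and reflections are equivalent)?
(16-1)!/2 = 1307674368000/2 = 653837184000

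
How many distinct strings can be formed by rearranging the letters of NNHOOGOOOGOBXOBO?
16! / (2! × 1! × 8! × 2! × 2! × 1!) = 64864800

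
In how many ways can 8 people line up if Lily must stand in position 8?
Fix one position: (8-1)! = 5040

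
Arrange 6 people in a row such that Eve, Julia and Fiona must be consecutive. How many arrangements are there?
Treat the 3 as one block: (6-3+1)! × 3! = 24 × 6 = 144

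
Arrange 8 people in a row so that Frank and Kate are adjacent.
Treat as block: (8-1)! × 2! = 5040 × 2 = 10080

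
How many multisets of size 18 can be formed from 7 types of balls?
C(18+7-1, 7-1) = C(24, 6) = 134596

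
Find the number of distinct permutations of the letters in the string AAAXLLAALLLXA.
13! / (5! × 6! × 2!) = 36036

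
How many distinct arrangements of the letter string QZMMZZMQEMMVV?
13! / (1! × 5! × 3! × 2! × 2!) = 2162160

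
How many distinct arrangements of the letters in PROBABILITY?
11! / (1! × 1! × 1! × 2! × 1! × 2! × 1! × 1! × 1!) = 9979200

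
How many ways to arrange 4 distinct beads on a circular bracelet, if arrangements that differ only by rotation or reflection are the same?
(4-1)!/2 = 6/2 = 3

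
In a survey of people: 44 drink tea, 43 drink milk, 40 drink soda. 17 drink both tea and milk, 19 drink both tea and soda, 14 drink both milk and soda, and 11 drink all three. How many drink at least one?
|A∪B∪C| = 44+43+40-17-19-14+11 = 88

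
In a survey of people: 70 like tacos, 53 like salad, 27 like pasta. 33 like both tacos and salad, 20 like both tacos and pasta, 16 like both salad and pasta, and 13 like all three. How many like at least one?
|A∪B∪C| = 70+53+27-33-20-16+13 = 94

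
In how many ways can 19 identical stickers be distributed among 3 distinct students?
C(19+3-1, 3-1) = C(21, 2) = 210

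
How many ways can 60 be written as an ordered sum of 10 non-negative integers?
C(60+10-1, 10-1) = C(69, 9) = 56672074888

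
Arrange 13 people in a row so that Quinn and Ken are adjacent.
Treat as block: (13-1)! × 2! = 479001600 × 2 = 958003200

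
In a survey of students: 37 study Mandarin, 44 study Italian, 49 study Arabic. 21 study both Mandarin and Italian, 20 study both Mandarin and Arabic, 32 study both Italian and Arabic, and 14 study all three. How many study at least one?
|A∪B∪C| = 37+44+49-21-20-32+14 = 71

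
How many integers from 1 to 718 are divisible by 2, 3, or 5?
⌊718/2⌋+⌊718/3⌋+⌊718/5⌋ - ⌊718/6⌋-⌊718/10⌋-⌊718/15⌋ + ⌊718/30⌋ = 359+239+143 - 119-71-47 + 23 = 527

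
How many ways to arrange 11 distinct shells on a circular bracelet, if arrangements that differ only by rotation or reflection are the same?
(11-1)!/2 = 3628800/2 = 1814400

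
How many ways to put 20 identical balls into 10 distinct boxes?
C(20+10-1, 10-1) = C(29, 9) = 10015005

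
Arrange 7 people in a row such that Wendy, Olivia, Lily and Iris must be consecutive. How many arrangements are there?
Treat the 4 as one block: (7-4+1)! × 4! = 24 × 24 = 576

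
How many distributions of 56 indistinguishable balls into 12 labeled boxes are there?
C(56+12-1, 12-1) = C(67, 11) = 1285063345176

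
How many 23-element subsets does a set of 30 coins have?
C(30,23) = 30!/(23!×7!) = 2035800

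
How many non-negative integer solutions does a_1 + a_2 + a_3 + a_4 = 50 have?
C(50+4-1, 4-1) = C(53, 3) = 23426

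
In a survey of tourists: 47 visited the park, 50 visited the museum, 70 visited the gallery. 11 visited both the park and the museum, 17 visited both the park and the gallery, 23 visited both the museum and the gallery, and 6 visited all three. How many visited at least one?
|A∪B∪C| = 47+50+70-11-17-23+6 = 122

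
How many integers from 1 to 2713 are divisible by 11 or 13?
⌊2713/11⌋ + ⌊2713/13⌋ - ⌊2713/143⌋ = 246 + 208 - 18 = 436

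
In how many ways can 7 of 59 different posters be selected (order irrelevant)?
C(59,7) = 59!/(7!×52!) = 341149446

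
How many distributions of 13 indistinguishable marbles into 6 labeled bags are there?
C(13+6-1, 6-1) = C(18, 5) = 8568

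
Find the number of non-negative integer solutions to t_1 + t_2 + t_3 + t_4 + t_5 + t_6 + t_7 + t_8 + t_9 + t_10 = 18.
C(18+10-1, 10-1) = C(27, 9) = 4686825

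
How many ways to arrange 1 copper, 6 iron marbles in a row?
7! / (1! × 6!) = 7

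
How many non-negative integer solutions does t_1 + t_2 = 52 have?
C(52+2-1, 2-1) = C(53, 1) = 53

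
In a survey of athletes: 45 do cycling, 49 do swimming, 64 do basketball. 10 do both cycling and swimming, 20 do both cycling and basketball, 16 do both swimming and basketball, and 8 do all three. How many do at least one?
|A∪B∪C| = 45+49+64-10-20-16+8 = 120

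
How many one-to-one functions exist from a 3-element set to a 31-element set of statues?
P(31,3) = 31!/(31-3)! = 26970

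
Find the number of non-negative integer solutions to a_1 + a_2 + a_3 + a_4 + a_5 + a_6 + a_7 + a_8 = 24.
C(24+8-1, 8-1) = C(31, 7) = 2629575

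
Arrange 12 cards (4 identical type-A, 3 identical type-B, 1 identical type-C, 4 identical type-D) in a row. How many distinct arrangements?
12! / (4! × 3! × 1! × 4!) = 138600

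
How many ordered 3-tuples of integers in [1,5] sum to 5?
Coefficient of x^5 in (x + x² + ... + x^5)^3. By inclusion-exclusion on dice exceeding 5: Σ_j (-1)^j C(3,j)·C(5-1-5j, 2) = C(3,0)·C(4,2) = 1·6 = 6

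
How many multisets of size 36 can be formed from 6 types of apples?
C(36+6-1, 6-1) = C(41, 5) = 749398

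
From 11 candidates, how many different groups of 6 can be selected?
C(11,6) = 11!/(6!×5!) = 462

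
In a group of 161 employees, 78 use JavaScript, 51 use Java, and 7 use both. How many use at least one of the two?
|A∪B| = |A| + |B| - |A∩B| = 78 + 51 - 7 = 122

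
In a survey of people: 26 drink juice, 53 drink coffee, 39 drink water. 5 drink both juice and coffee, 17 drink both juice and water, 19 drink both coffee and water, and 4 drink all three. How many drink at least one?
|A∪B∪C| = 26+53+39-5-17-19+4 = 81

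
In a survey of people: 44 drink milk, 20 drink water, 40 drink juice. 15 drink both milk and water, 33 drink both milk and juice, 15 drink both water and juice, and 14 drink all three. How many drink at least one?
|A∪B∪C| = 44+20+40-15-33-15+14 = 55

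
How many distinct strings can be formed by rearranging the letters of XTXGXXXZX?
9! / (1! × 1! × 6! × 1!) = 504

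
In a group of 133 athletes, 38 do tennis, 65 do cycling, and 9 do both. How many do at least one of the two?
|A∪B| = |A| + |B| - |A∩B| = 38 + 65 - 9 = 94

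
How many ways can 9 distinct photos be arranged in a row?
9! = 362880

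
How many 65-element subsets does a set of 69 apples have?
C(69,65) = 69!/(65!×4!) = 864501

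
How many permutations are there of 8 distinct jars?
8! = 40320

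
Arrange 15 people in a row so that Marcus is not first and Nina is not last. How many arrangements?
By inclusion-exclusion: 15! - 2×(15-1)! + (15-2)! = 1307674368000 - 174356582400 + 6227020800 = 1139544806400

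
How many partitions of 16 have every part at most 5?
Let r_j(i) = number of partitions of i into parts ≤ j, for i = 0..16. r_1(i) = 1 for all i; r_j(i) = r_{j-1}(i) + r_j(i-j). Rows j = 2..5: ≤2: 1 1 2 2 3 3 4 4 5 5 6 6 7 7 8 8 9; ≤3: 1 1 2 3 4 5 7 8 10 12 14 16 19 21 24 27 30; ≤4: 1 1 2 3 5 6 9 11 15 18 23 27 34 39 47 54 64; ≤5: 1 1 2 3 5 7 10 13 18 23 30 37 47 57 70 84 101. r_5(16) = 101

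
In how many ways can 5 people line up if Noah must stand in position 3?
Fix one position: (5-1)! = 24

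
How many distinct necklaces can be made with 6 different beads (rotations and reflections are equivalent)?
(6-1)!/2 = 120/2 = 60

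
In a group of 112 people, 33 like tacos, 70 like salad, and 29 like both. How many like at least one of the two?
|A∪B| = |A| + |B| - |A∩B| = 33 + 70 - 29 = 74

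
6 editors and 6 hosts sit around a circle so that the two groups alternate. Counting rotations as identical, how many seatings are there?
Fix one of the editors: (6-1)! ways for the remaining editors, × 6! ways for the hosts = 120 × 720 = 86400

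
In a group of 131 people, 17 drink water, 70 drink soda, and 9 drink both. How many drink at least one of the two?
|A∪B| = |A| + |B| - |A∩B| = 17 + 70 - 9 = 78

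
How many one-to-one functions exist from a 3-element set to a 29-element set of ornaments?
P(29,3) = 29!/(29-3)! = 21924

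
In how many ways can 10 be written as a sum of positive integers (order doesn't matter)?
Pentagonal recurrence p(n) = p(n-1) + p(n-2) - p(n-5) - p(n-7) + p(n-12) + p(n-15) - ... gives p(0..9) = 1, 1, 2, 3, 5, 7, 11, 15, 22, 30. p(10) = p(9) + p(8) - p(5) - p(3) = 30 + 22 - 7 - 3 = 42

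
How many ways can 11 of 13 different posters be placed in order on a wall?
P(13,11) = 13!/(13-11)! = 3113510400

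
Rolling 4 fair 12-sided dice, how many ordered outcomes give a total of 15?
Coefficient of x^15 in (x + x² + ... + x^12)^4. By inclusion-exclusion on dice exceeding 12: Σ_j (-1)^j C(4,j)·C(15-1-12j, 3) = C(4,0)·C(14,3) = 1·364 = 364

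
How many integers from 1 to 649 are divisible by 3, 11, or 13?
⌊649/3⌋+⌊649/11⌋+⌊649/13⌋ - ⌊649/33⌋-⌊649/39⌋-⌊649/143⌋ + ⌊649/429⌋ = 216+59+49 - 19-16-4 + 1 = 286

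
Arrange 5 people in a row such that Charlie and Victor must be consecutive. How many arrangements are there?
Treat the 2 as one block: (5-2+1)! × 2! = 24 × 2 = 48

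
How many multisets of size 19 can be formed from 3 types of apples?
C(19+3-1, 3-1) = C(21, 2) = 210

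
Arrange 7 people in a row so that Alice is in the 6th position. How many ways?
Fix one position: (7-1)! = 720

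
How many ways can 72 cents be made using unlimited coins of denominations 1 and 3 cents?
Coefficient of x^72 in 1/(1-x^1) · 1/(1-x^3). Use j coins of 3 for j = 0..⌊72/3⌋ = 24, the rest in 1s: 24 + 1 = 25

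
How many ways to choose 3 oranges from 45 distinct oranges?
C(45,3) = 45!/(3!×42!) = 14190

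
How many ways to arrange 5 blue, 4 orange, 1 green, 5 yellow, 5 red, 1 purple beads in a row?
21! / (5! × 4! × 1! × 5! × 5! × 1!) = 1231938227520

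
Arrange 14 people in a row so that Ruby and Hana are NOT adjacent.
Total - adjacent = 14! - (14-1)!×2 = 87178291200 - 12454041600 = 74724249600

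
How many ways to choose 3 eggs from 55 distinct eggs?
C(55,3) = 55!/(3!×52!) = 26235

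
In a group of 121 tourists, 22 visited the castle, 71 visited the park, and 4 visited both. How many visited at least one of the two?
|A∪B| = |A| + |B| - |A∩B| = 22 + 71 - 4 = 89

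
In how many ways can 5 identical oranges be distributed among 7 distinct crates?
C(5+7-1, 7-1) = C(11, 6) = 462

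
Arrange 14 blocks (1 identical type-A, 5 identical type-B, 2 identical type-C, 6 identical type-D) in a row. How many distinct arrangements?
14! / (1! × 5! × 2! × 6!) = 504504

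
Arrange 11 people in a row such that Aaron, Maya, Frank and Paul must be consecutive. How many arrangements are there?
Treat the 4 as one block: (11-4+1)! × 4! = 40320 × 24 = 967680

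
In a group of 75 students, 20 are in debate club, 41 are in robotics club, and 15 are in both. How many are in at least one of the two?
|A∪B| = |A| + |B| - |A∩B| = 20 + 41 - 15 = 46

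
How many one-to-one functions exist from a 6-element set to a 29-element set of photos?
P(29,6) = 29!/(29-6)! = 342014400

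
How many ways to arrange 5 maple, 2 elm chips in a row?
7! / (5! × 2!) = 21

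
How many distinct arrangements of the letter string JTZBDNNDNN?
10! / (1! × 1! × 1! × 2! × 1! × 4!) = 75600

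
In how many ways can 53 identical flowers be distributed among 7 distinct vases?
C(53+7-1, 7-1) = C(59, 6) = 45057474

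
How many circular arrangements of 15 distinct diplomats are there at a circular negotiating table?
Circular: fix one position, arrange the rest. (15-1)! = 87178291200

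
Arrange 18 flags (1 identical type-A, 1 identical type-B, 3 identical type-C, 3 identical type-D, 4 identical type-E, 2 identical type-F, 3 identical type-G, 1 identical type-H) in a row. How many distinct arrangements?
18! / (1! × 1! × 3! × 3! × 4! × 2! × 3! × 1!) = 617512896000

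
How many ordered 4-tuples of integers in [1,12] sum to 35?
Coefficient of x^35 in (x + x² + ... + x^12)^4. By inclusion-exclusion on dice exceeding 12: Σ_j (-1)^j C(4,j)·C(35-1-12j, 3) = C(4,0)·C(34,3) - C(4,1)·C(22,3) + C(4,2)·C(10,3) = 1·5984 - 4·1540 + 6·120 = 544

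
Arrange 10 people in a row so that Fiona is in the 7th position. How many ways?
Fix one position: (10-1)! = 362880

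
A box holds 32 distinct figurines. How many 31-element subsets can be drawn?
C(32,31) = 32!/(31!×1!) = 32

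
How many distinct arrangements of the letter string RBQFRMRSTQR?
11! / (2! × 1! × 1! × 1! × 1! × 1! × 4!) = 831600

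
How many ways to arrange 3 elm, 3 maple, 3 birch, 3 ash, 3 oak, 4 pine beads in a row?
19! / (3! × 3! × 3! × 3! × 3! × 4!) = 651819168000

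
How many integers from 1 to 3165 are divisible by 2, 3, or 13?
⌊3165/2⌋+⌊3165/3⌋+⌊3165/13⌋ - ⌊3165/6⌋-⌊3165/26⌋-⌊3165/39⌋ + ⌊3165/78⌋ = 1582+1055+243 - 527-121-81 + 40 = 2191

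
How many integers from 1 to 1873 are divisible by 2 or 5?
⌊1873/2⌋ + ⌊1873/5⌋ - ⌊1873/10⌋ = 936 + 374 - 187 = 1123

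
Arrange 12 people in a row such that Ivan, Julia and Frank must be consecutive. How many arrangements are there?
Treat the 3 as one block: (12-3+1)! × 3! = 3628800 × 6 = 21772800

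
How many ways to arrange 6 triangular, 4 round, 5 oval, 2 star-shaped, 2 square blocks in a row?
19! / (6! × 4! × 5! × 2! × 2!) = 14665931280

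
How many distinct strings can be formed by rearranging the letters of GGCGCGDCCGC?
11! / (5! × 1! × 5!) = 2772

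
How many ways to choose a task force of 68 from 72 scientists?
C(72,68) = 72!/(68!×4!) = 1028790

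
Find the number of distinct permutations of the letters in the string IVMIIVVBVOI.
11! / (1! × 4! × 1! × 1! × 4!) = 69300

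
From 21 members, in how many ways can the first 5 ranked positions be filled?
P(21,5) = 21!/(21-5)! = 2441880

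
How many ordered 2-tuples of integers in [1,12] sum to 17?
Coefficient of x^17 in (x + x² + ... + x^12)^2. By inclusion-exclusion on dice exceeding 12: Σ_j (-1)^j C(2,j)·C(17-1-12j, 1) = C(2,0)·C(16,1) - C(2,1)·C(4,1) = 1·16 - 2·4 = 8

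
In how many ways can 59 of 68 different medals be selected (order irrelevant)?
C(68,59) = 68!/(59!×9!) = 49280065120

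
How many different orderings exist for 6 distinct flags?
6! = 720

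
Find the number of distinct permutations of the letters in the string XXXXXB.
6! / (5! × 1!) = 6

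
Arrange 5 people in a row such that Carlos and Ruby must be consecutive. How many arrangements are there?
Treat the 2 as one block: (5-2+1)! × 2! = 24 × 2 = 48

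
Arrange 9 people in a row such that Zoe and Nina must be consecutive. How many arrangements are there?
Treat the 2 as one block: (9-2+1)! × 2! = 40320 × 2 = 80640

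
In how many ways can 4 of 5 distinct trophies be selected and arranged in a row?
P(5,4) = 5!/(5-4)! = 120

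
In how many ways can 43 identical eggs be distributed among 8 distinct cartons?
C(43+8-1, 8-1) = C(50, 7) = 99884400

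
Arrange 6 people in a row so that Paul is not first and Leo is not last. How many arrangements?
By inclusion-exclusion: 6! - 2×(6-1)! + (6-2)! = 720 - 240 + 24 = 504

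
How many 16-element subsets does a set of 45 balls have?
C(45,16) = 45!/(16!×29!) = 646626422970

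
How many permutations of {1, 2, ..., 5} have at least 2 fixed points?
Exactly j fixed points: C(5,j)·!(5-j); sum over j ≥ 2 (derangement numbers via !m = (m-1)·(!(m-1) + !(m-2)): !0..!3 = 1, 0, 1, 2). Σ_{j=2}^{5} C(5,j)·!(5-j) = C(5,2)·!3 + C(5,3)·!2 + C(5,4)·!1 + C(5,5)·!0 = 10·2 + 10·1 + 5·0 + 1·1 = 31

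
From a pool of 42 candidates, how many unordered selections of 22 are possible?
C(42,22) = 42!/(22!×20!) = 513791607420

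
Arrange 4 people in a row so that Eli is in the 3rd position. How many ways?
Fix one position: (4-1)! = 6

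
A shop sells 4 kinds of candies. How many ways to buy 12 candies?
C(12+4-1, 4-1) = C(15, 3) = 455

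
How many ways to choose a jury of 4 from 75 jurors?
C(75,4) = 75!/(4!×71!) = 1215450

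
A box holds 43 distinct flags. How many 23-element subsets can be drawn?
C(43,23) = 43!/(23!×20!) = 960566918220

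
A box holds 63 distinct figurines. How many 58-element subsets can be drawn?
C(63,58) = 63!/(58!×5!) = 7028847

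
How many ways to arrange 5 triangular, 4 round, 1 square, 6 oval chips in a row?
16! / (5! × 4! × 1! × 6!) = 10090080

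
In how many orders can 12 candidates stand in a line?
12! = 479001600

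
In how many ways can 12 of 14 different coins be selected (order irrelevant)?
C(14,12) = 14!/(12!×2!) = 91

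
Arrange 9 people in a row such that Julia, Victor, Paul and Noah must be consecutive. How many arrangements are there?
Treat the 4 as one block: (9-4+1)! × 4! = 720 × 24 = 17280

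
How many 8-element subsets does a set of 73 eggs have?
C(73,8) = 73!/(8!×65!) = 13442126049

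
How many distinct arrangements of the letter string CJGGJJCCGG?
10! / (3! × 3! × 4!) = 4200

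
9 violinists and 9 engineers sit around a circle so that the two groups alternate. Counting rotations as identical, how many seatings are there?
Fix one of the violinists: (9-1)! ways for the remaining violinists, × 9! ways for the engineers = 40320 × 362880 = 14631321600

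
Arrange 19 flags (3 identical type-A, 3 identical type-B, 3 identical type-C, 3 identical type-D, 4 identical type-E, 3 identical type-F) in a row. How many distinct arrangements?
19! / (3! × 3! × 3! × 3! × 4! × 3!) = 651819168000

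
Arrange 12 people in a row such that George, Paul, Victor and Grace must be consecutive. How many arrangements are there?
Treat the 4 as one block: (12-4+1)! × 4! = 362880 × 24 = 8709120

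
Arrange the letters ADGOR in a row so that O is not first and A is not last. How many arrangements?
By inclusion-exclusion: 5! - 2×(5-1)! + (5-2)! = 120 - 48 + 6 = 78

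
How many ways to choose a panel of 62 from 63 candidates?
C(63,62) = 63!/(62!×1!) = 63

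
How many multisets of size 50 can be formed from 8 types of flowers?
C(50+8-1, 8-1) = C(57, 7) = 264385836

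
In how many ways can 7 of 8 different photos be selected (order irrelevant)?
C(8,7) = 8!/(7!×1!) = 8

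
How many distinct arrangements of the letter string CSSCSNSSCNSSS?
13! / (2! × 3! × 8!) = 12870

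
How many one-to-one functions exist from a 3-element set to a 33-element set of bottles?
P(33,3) = 33!/(33-3)! = 32736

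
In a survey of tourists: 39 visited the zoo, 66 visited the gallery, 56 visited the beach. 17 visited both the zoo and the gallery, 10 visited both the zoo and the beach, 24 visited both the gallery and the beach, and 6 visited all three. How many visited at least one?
|A∪B∪C| = 39+66+56-17-10-24+6 = 116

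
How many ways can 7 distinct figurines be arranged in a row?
7! = 5040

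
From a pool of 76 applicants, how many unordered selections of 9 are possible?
C(76,9) = 76!/(9!×67!) = 142466675900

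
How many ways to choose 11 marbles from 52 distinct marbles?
C(52,11) = 52!/(11!×41!) = 60403728840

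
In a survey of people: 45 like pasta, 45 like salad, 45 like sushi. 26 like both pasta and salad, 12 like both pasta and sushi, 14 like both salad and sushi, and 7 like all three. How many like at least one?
|A∪B∪C| = 45+45+45-26-12-14+7 = 90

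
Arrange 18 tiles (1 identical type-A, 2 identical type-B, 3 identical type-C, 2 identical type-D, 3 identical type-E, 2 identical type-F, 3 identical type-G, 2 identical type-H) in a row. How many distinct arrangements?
18! / (1! × 2! × 3! × 2! × 3! × 2! × 3! × 2!) = 1852538688000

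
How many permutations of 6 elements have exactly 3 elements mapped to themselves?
Choose the 3 fixed points C(6,3) = 20, derange the rest: !3 = Σ_{j=0}^{3} (-1)^j·3!/j! = 6 - 6 + 3 - 1 = 2. Product = 20 × 2 = 40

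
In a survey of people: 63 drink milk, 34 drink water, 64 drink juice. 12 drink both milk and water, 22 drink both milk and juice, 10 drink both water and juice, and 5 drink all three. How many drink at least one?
|A∪B∪C| = 63+34+64-12-22-10+5 = 122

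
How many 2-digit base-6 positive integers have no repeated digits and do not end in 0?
Last digit: 5 nonzero choices. First digit: 4 (nonzero, ≠last). Middle 0: P(4,0) = 1. Total = 20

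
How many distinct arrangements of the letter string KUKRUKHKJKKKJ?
13! / (2! × 7! × 1! × 1! × 2!) = 308880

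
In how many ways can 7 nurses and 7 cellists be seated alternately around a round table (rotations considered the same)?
Fix one of the nurses: (7-1)! ways for the remaining nurses, × 7! ways for the cellists = 720 × 5040 = 3628800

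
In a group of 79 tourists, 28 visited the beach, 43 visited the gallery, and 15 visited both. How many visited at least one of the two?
|A∪B| = |A| + |B| - |A∩B| = 28 + 43 - 15 = 56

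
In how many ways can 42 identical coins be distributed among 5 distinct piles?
C(42+5-1, 5-1) = C(46, 4) = 163185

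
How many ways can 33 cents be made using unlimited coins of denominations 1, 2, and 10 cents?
Coefficient of x^33 in 1/(1-x^1) · 1/(1-x^2) · 1/(1-x^10). Case on j = number of 10-cent coins (j = 0..3); remainder r = 33 - 10j is made from {1,2} in ⌊r/2⌋+1 ways. r = 33, 23, 13, 3 → 17 + 12 + 7 + 2 = 38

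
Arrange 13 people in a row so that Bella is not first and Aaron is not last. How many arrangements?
By inclusion-exclusion: 13! - 2×(13-1)! + (13-2)! = 6227020800 - 958003200 + 39916800 = 5308934400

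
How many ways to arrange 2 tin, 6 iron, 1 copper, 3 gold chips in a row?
12! / (2! × 6! × 1! × 3!) = 55440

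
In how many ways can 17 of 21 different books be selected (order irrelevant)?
C(21,17) = 21!/(17!×4!) = 5985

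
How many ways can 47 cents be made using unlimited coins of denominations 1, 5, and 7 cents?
Coefficient of x^47 in 1/(1-x^1) · 1/(1-x^5) · 1/(1-x^7). Case on j = number of 7-cent coins (j = 0..6); remainder r = 47 - 7j is made from {1,5} in ⌊r/5⌋+1 ways. r = 47, 40, 33, 26, 19, 12, 5 → 10 + 9 + 7 + 6 + 4 + 3 + 2 = 41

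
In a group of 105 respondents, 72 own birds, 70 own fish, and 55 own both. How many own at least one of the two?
|A∪B| = |A| + |B| - |A∩B| = 72 + 70 - 55 = 87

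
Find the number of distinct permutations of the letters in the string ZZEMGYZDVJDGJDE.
15! / (3! × 2! × 3! × 1! × 1! × 2! × 1! × 2!) = 4540536000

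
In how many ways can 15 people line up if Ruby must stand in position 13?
Fix one position: (15-1)! = 87178291200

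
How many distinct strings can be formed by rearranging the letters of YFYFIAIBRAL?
11! / (2! × 2! × 2! × 1! × 1! × 2! × 1!) = 2494800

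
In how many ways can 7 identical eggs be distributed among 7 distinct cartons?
C(7+7-1, 7-1) = C(13, 6) = 1716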